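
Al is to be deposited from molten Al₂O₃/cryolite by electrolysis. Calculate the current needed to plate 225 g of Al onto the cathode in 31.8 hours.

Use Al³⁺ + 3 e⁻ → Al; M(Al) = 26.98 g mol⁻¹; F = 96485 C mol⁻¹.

21.1 A

n(Al) = 225 / 26.98 = 8.340 mol.
n(e⁻) = 3 × 8.340 = 25.02 mol.
Q = n(e⁻)·F = 25.02 × 96485 = 2414000 C.
I = Q/t = 2414000 / 114480 s = 21.1 A.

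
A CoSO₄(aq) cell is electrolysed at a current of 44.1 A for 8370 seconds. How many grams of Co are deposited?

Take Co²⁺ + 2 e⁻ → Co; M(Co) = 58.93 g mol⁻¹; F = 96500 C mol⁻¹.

113 g

Q = I·t = 44.10 A × 8370.0 s = 369100 C.
n(e⁻) = Q/F = 369100 / 96500 = 3.825 mol.
Co²⁺ + 2 e⁻ → Co, so n(Co) = n(e⁻)/2 = 1.913 mol.
m = n·M = 1.913 × 58.93 = 113 g.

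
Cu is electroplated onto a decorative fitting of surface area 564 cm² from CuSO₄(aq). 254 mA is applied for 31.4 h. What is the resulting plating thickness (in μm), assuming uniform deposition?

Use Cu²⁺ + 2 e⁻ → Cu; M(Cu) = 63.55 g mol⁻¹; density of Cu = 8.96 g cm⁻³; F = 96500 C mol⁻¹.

Q = I·t = 0.2540 × 113040 = 28710 C; n(e⁻) = 0.2975 mol.
n(Cu) = n(e⁻)/2 = 0.1488 mol, so m = 0.1488 × 63.55 = 9.454 g.
Volume = m/ρ = 9.454 / 8.96 = 1.055 cm³.
Thickness = V/A = 1.055 / 564 = 0.00187 cm = 18.7 μm.

18.7 μm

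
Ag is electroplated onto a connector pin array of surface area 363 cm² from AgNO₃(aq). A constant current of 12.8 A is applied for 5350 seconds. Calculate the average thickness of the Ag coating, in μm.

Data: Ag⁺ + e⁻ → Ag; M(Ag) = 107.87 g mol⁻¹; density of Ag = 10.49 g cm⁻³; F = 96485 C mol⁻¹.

Q = I·t = 12.80 × 5350.0 = 68480 C; n(e⁻) = 0.7097 mol.
n(Ag) = n(e⁻)/1 = 0.7097 mol, so m = 0.7097 × 107.87 = 76.56 g.
Volume = m/ρ = 76.56 / 10.49 = 7.298 cm³.
Thickness = V/A = 7.298 / 363 = 0.0201 cm = 201 μm.

201 μm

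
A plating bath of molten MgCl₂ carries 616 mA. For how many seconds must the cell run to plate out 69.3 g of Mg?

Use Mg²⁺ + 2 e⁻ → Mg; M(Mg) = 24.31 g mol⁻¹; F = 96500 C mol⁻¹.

n(Mg) = m/M = 69.3 / 24.31 = 2.851 mol.
Each Mg atom requires 2 electrons, so n(e⁻) = 2 × 2.851 = 5.701 mol.
Q = n(e⁻)·F = 5.701 × 96500 = 550200 C.
t = Q/I = 550200 / 0.6160 A = 893200 s.

8.93 × 10⁵ s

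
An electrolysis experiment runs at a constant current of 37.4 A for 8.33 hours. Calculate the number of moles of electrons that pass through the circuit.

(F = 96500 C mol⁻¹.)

Q = I·t = 37.40 A × 29988 s = 1122000 C.
n(e⁻) = Q/F = 1122000 / 96500 = 11.6 mol.

11.6 mol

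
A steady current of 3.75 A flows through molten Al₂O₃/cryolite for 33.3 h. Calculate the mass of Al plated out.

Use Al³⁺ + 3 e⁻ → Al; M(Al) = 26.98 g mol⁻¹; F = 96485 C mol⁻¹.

41.9 g

Q = I·t = 3.750 A × 119880 s = 449500 C.
n(e⁻) = Q/F = 449500 / 96485 = 4.659 mol.
Al³⁺ + 3 e⁻ → Al, so n(Al) = n(e⁻)/3 = 1.553 mol.
m = n·M = 1.553 × 26.98 = 41.9 g.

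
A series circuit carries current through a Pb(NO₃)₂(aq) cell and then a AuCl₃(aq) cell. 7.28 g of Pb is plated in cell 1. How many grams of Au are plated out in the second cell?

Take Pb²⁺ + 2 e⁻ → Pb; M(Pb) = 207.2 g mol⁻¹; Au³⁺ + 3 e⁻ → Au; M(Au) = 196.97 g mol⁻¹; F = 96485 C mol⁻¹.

4.61 g

n(Pb) = 7.28 / 207.2 = 0.03514 mol.
Since Pb²⁺ + 2 e⁻ → Pb, n(e⁻) passed = 2 × 0.03514 = 0.07027 mol.
Cells in series carry the same charge, so the same 0.07027 mol of electrons passes through cell 2.
Au³⁺ + 3 e⁻ → Au, so n(Au) = 0.07027 / 3 = 0.02342 mol.
m(Au) = 0.02342 × 196.97 = 4.61 g.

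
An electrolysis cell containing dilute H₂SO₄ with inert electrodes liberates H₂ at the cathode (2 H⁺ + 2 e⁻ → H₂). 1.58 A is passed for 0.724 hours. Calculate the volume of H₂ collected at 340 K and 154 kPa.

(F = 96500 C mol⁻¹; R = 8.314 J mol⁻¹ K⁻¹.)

0.392 L

Q = I·t = 1.580 A × 2606.4 s = 4118 C.
n(e⁻) = Q/F = 4118 / 96500 = 0.04267 mol.
2 electrons are transferred per H₂ molecule, so n(H₂) = 0.04267 / 2 = 0.02134 mol.
V = nRT/P = (0.02134 × 8.314 × 340) / (154 × 10³ Pa) = 3.92 × 10⁻⁴ m³ = 0.392 L.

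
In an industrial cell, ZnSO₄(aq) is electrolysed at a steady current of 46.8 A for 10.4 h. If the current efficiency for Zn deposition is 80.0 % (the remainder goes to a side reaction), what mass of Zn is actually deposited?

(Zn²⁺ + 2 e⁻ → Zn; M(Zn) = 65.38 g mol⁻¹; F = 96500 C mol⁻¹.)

475 g

Q = I·t = 46.80 × 37440 = 1752000 C.
n(e⁻) = 1752000/96500 = 18.16 mol; theoretically n(Zn) = 18.16/2 = 9.079 mol, m_theo = 593.6 g.
At 80.0 % efficiency, m_actual = 0.800 × 593.6 = 475 g.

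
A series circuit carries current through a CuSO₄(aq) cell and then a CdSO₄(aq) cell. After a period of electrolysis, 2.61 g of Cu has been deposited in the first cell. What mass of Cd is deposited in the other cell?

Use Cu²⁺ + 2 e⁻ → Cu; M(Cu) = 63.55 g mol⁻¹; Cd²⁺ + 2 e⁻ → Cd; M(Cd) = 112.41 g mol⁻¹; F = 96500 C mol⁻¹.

4.62 g

n(Cu) = 2.61 / 63.55 = 0.04107 mol.
Since Cu²⁺ + 2 e⁻ → Cu, n(e⁻) passed = 2 × 0.04107 = 0.08214 mol.
Cells in series carry the same charge, so the same 0.08214 mol of electrons passes through cell 2.
Cd²⁺ + 2 e⁻ → Cd, so n(Cd) = 0.08214 / 2 = 0.04107 mol.
m(Cd) = 0.04107 × 112.41 = 4.62 g.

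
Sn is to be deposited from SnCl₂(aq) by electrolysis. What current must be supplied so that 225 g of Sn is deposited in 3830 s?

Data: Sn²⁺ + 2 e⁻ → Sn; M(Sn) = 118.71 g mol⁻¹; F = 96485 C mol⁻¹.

n(Sn) = 225 / 118.71 = 1.895 mol.
n(e⁻) = 2 × 1.895 = 3.791 mol.
Q = n(e⁻)·F = 3.791 × 96485 = 365800 C.
I = Q/t = 365800 / 3830.0 s = 95.5 A.

95.5 A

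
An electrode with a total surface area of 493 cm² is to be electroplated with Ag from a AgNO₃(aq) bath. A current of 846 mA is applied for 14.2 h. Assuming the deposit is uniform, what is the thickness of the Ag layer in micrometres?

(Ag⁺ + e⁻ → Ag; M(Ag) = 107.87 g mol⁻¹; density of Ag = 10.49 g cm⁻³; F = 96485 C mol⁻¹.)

Q = I·t = 0.8460 × 51120 = 43250 C; n(e⁻) = 0.4482 mol.
n(Ag) = n(e⁻)/1 = 0.4482 mol, so m = 0.4482 × 107.87 = 48.35 g.
Volume = m/ρ = 48.35 / 10.49 = 4.609 cm³.
Thickness = V/A = 4.609 / 493 = 0.00935 cm = 93.5 μm.

93.5 μm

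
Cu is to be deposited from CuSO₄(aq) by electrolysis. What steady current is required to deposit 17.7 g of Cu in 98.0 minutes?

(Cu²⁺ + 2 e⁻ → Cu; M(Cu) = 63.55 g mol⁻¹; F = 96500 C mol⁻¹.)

n(Cu) = 17.7 / 63.55 = 0.2785 mol.
n(e⁻) = 2 × 0.2785 = 0.5570 mol.
Q = n(e⁻)·F = 0.5570 × 96500 = 53750 C.
I = Q/t = 53750 / 5880.0 s = 9.14 A.

9.14 A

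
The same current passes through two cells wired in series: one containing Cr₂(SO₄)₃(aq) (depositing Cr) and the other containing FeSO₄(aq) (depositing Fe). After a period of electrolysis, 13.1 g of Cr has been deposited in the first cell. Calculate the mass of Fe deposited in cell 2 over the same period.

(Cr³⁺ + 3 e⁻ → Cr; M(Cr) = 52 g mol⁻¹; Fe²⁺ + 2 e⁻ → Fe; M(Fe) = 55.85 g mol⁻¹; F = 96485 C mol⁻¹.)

21.1 g

n(Cr) = 13.1 / 52 = 0.2519 mol.
Since Cr³⁺ + 3 e⁻ → Cr, n(e⁻) passed = 3 × 0.2519 = 0.7558 mol.
Cells in series carry the same charge, so the same 0.7558 mol of electrons passes through cell 2.
Fe²⁺ + 2 e⁻ → Fe, so n(Fe) = 0.7558 / 2 = 0.3779 mol.
m(Fe) = 0.3779 × 55.85 = 21.1 g.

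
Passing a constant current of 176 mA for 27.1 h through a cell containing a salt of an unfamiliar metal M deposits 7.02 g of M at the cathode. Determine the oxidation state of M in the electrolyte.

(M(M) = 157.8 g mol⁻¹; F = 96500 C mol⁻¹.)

Q = I·t = 0.1760 A × 97560 s = 17170 C, so n(e⁻) = 17170/96500 = 0.1779 mol.
n(M) deposited = 7.02 / 157.8 = 0.04449 mol.
Electrons per atom = n(e⁻)/n(M) = 0.1779 / 0.04449 = 4.00 ≈ 4, so the ion is M⁴⁺.

+4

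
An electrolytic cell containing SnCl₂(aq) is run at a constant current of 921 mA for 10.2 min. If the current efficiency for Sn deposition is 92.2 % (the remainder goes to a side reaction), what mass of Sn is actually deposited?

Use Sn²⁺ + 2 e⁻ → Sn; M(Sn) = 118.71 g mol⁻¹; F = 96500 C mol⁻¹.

0.320 g

Q = I·t = 0.9210 × 612.00 = 563.7 C.
n(e⁻) = 563.7/96500 = 0.005841 mol; theoretically n(Sn) = 0.005841/2 = 0.002920 mol, m_theo = 0.3467 g.
At 92.2 % efficiency, m_actual = 0.922 × 0.3467 = 0.320 g.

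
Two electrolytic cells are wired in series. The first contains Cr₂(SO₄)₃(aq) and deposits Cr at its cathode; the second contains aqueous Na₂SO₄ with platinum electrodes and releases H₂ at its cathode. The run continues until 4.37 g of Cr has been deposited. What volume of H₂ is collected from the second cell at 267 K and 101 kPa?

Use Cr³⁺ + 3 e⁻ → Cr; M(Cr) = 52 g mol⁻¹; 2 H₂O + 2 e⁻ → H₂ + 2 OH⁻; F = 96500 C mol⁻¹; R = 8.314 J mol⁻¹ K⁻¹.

n(Cr) = 4.37 / 52 = 0.08404 mol, so n(e⁻) = 3 × 0.08404 = 0.2521 mol.
The cells are in series, so the same 0.2521 mol of electrons passes through the second cell.
2 H₂O + 2 e⁻ → H₂ + 2 OH⁻ — 2 mol e⁻ per mol H₂, so n(H₂) = 0.2521/2 = 0.1261 mol.
V = nRT/P = (0.1261 × 8.314 × 267) / (101 × 10³) = 0.00277 m³ = 2.77 L.

2.77 L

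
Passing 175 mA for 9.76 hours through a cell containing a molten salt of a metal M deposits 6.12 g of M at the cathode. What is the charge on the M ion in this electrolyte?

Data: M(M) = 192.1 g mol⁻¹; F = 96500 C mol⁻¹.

Q = I·t = 0.1750 A × 35136 s = 6149 C, so n(e⁻) = 6149/96500 = 0.06372 mol.
n(M) deposited = 6.12 / 192.1 = 0.03186 mol.
Electrons per atom = n(e⁻)/n(M) = 0.06372 / 0.03186 = 2.00 ≈ 2, so the ion is M²⁺.

+2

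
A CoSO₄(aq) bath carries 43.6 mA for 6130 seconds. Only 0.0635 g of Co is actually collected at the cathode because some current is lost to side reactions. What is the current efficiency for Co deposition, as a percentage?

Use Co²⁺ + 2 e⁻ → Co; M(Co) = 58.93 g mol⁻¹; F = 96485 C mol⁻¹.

Q = I·t = 0.04360 × 6130.0 = 267.3 C; n(e⁻) = 267.3/96485 = 0.002770 mol.
Theoretical n(Co) = n(e⁻)/2 = 0.001385 mol, i.e. m_theo = 0.001385 × 58.93 = 0.08162 g.
Efficiency = m_actual / m_theo = 0.0635 / 0.08162 = 77.8 %.

77.8 %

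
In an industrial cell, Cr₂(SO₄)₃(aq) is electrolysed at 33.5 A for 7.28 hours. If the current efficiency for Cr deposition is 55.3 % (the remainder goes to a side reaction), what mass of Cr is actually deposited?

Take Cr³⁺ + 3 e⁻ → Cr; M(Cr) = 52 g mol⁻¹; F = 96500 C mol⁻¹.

87.2 g

Q = I·t = 33.50 × 26208 = 878000 C.
n(e⁻) = 878000/96500 = 9.098 mol; theoretically n(Cr) = 9.098/3 = 3.033 mol, m_theo = 157.7 g.
At 55.3 % efficiency, m_actual = 0.553 × 157.7 = 87.2 g.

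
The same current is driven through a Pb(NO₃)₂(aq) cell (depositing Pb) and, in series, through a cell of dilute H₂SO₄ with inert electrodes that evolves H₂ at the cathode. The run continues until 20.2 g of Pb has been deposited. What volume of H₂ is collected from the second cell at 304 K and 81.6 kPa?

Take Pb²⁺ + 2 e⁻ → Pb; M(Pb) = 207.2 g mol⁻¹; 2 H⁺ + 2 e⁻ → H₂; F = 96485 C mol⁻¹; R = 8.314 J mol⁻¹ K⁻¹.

3.02 L

n(Pb) = 20.2 / 207.2 = 0.09749 mol, so n(e⁻) = 2 × 0.09749 = 0.1950 mol.
The cells are in series, so the same 0.1950 mol of electrons passes through the second cell.
2 H⁺ + 2 e⁻ → H₂ — 2 mol e⁻ per mol H₂, so n(H₂) = 0.1950/2 = 0.09749 mol.
V = nRT/P = (0.09749 × 8.314 × 304) / (81.6 × 10³) = 0.00302 m³ = 3.02 L.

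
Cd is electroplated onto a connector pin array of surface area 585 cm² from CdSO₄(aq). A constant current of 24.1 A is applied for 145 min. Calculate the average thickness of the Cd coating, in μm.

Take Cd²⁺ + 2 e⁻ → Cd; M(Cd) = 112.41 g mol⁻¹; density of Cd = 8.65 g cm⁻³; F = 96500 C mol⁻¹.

241 μm

Q = I·t = 24.10 × 8700.0 = 209700 C; n(e⁻) = 2.173 mol.
n(Cd) = n(e⁻)/2 = 1.086 mol, so m = 1.086 × 112.41 = 122.1 g.
Volume = m/ρ = 122.1 / 8.65 = 14.12 cm³.
Thickness = V/A = 14.12 / 585 = 0.0241 cm = 241 μm.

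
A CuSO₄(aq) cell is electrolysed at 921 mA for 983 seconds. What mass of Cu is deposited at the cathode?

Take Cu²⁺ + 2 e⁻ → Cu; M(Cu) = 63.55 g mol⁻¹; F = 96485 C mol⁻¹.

Q = I·t = 0.9210 A × 983.00 s = 905.3 C.
n(e⁻) = Q/F = 905.3 / 96485 = 0.009383 mol.
Cu²⁺ + 2 e⁻ → Cu, so n(Cu) = n(e⁻)/2 = 0.004692 mol.
m = n·M = 0.004692 × 63.55 = 0.298 g.

0.298 g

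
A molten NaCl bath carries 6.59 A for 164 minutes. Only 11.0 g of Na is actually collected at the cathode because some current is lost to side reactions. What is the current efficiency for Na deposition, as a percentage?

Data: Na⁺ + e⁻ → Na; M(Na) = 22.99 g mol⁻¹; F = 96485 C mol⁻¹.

71.2 %

Q = I·t = 6.590 × 9840.0 = 64850 C; n(e⁻) = 64850/96485 = 0.6721 mol.
Theoretical n(Na) = n(e⁻)/1 = 0.6721 mol, i.e. m_theo = 0.6721 × 22.99 = 15.45 g.
Efficiency = m_actual / m_theo = 11.0 / 15.45 = 71.2 %.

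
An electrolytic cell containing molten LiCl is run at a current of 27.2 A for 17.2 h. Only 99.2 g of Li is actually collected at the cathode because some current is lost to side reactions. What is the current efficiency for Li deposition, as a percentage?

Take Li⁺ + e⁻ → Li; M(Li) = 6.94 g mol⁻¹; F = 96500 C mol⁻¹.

81.9 %

Q = I·t = 27.20 × 61920 = 1684000 C; n(e⁻) = 1684000/96500 = 17.45 mol.
Theoretical n(Li) = n(e⁻)/1 = 17.45 mol, i.e. m_theo = 17.45 × 6.94 = 121.1 g.
Efficiency = m_actual / m_theo = 99.2 / 121.1 = 81.9 %.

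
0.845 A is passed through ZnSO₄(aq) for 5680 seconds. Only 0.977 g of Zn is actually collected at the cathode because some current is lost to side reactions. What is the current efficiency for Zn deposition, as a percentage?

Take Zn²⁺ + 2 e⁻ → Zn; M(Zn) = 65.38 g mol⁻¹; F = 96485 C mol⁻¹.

60.1 %

Q = I·t = 0.8450 × 5680.0 = 4800 C; n(e⁻) = 4800/96485 = 0.04974 mol.
Theoretical n(Zn) = n(e⁻)/2 = 0.02487 mol, i.e. m_theo = 0.02487 × 65.38 = 1.626 g.
Efficiency = m_actual / m_theo = 0.977 / 1.626 = 60.1 %.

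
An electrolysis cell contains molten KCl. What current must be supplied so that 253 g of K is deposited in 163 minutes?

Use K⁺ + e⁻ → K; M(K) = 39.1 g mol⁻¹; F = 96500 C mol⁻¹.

n(K) = 253 / 39.1 = 6.471 mol.
n(e⁻) = 1 × 6.471 = 6.471 mol.
Q = n(e⁻)·F = 6.471 × 96500 = 624400 C.
I = Q/t = 624400 / 9780.0 s = 63.8 A.

63.8 A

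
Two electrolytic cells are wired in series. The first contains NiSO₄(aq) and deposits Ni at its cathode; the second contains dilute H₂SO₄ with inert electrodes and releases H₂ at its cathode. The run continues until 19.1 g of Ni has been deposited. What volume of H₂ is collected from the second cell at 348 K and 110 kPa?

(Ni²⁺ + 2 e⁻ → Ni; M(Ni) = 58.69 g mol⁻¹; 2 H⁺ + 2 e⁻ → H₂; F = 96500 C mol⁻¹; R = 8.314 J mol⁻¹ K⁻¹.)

8.56 L

n(Ni) = 19.1 / 58.69 = 0.3254 mol, so n(e⁻) = 2 × 0.3254 = 0.6509 mol.
The cells are in series, so the same 0.6509 mol of electrons passes through the second cell.
2 H⁺ + 2 e⁻ → H₂ — 2 mol e⁻ per mol H₂, so n(H₂) = 0.6509/2 = 0.3254 mol.
V = nRT/P = (0.3254 × 8.314 × 348) / (110 × 10³) = 0.00856 m³ = 8.56 L.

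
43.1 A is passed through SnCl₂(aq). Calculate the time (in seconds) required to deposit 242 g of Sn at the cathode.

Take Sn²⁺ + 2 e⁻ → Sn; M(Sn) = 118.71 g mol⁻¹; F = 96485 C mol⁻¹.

n(Sn) = m/M = 242 / 118.71 = 2.039 mol.
Each Sn atom requires 2 electrons, so n(e⁻) = 2 × 2.039 = 4.077 mol.
Q = n(e⁻)·F = 4.077 × 96485 = 393400 C.
t = Q/I = 393400 / 43.10 A = 9127 s.

9130 s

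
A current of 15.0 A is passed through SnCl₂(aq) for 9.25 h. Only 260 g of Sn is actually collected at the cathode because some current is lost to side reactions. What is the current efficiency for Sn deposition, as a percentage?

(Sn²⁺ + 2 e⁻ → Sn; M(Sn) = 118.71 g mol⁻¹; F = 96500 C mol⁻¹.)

Q = I·t = 15.00 × 33300 = 499500 C; n(e⁻) = 499500/96500 = 5.176 mol.
Theoretical n(Sn) = n(e⁻)/2 = 2.588 mol, i.e. m_theo = 2.588 × 118.71 = 307.2 g.
Efficiency = m_actual / m_theo = 260 / 307.2 = 84.6 %.

84.6 %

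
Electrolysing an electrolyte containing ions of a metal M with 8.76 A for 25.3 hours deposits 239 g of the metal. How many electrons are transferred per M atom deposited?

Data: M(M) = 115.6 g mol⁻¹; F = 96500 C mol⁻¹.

Q = I·t = 8.760 A × 91080 s = 797900 C, so n(e⁻) = 797900/96500 = 8.268 mol.
n(M) deposited = 239 / 115.6 = 2.067 mol.
Electrons per atom = n(e⁻)/n(M) = 8.268 / 2.067 = 4.00 ≈ 4, so the ion is M⁴⁺.

4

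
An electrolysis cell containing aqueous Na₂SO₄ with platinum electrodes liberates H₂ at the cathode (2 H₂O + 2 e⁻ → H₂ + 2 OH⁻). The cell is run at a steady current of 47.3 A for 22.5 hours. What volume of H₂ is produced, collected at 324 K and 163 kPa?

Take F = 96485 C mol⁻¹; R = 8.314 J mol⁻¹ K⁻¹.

328 L

Q = I·t = 47.30 A × 81000 s = 3831000 C.
n(e⁻) = Q/F = 3831000 / 96485 = 39.71 mol.
2 electrons are transferred per H₂ molecule, so n(H₂) = 39.71 / 2 = 19.85 mol.
V = nRT/P = (19.85 × 8.314 × 324) / (163 × 10³ Pa) = 0.328 m³ = 328 L.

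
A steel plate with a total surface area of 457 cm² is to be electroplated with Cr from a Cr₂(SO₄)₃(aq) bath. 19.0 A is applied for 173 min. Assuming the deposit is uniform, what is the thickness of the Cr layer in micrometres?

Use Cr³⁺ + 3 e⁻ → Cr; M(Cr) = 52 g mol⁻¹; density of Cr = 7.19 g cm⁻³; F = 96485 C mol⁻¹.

Q = I·t = 19.00 × 10380 = 197200 C; n(e⁻) = 2.044 mol.
n(Cr) = n(e⁻)/3 = 0.6813 mol, so m = 0.6813 × 52 = 35.43 g.
Volume = m/ρ = 35.43 / 7.19 = 4.928 cm³.
Thickness = V/A = 4.928 / 457 = 0.0108 cm = 108 μm.

108 μm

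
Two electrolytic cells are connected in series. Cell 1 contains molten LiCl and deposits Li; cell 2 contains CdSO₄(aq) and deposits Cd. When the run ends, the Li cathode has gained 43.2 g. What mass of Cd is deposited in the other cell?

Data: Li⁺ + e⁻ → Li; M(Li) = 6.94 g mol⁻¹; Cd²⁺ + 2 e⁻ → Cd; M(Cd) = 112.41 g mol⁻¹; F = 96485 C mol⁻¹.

n(Li) = 43.2 / 6.94 = 6.225 mol.
Since Li⁺ + e⁻ → Li, n(e⁻) passed = 1 × 6.225 = 6.225 mol.
Cells in series carry the same charge, so the same 6.225 mol of electrons passes through cell 2.
Cd²⁺ + 2 e⁻ → Cd, so n(Cd) = 6.225 / 2 = 3.112 mol.
m(Cd) = 3.112 × 112.41 = 350 g.

350 g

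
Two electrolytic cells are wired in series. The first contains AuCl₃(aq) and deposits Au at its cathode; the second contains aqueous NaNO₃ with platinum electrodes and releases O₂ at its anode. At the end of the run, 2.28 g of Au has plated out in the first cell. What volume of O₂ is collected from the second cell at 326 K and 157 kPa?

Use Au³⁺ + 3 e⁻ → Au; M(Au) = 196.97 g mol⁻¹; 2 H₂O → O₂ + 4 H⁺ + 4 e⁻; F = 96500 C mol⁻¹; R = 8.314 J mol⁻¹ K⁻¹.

0.150 L

n(Au) = 2.28 / 196.97 = 0.01158 mol, so n(e⁻) = 3 × 0.01158 = 0.03473 mol.
The cells are in series, so the same 0.03473 mol of electrons passes through the second cell.
2 H₂O → O₂ + 4 H⁺ + 4 e⁻ — 4 mol e⁻ per mol O₂, so n(O₂) = 0.03473/4 = 0.008682 mol.
V = nRT/P = (0.008682 × 8.314 × 326) / (157 × 10³) = 1.50 × 10⁻⁴ m³ = 0.150 L.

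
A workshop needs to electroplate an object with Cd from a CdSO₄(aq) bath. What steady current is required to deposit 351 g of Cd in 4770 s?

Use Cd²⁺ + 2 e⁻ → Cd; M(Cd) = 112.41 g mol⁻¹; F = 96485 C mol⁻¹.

n(Cd) = 351 / 112.41 = 3.122 mol.
n(e⁻) = 2 × 3.122 = 6.245 mol.
Q = n(e⁻)·F = 6.245 × 96485 = 602500 C.
I = Q/t = 602500 / 4770.0 s = 126 A.

126 A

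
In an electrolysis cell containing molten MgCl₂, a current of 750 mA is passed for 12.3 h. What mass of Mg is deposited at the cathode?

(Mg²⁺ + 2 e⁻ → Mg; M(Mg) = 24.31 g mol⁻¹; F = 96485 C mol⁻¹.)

Q = I·t = 0.7500 A × 44280 s = 33210 C.
n(e⁻) = Q/F = 33210 / 96485 = 0.3442 mol.
Mg²⁺ + 2 e⁻ → Mg, so n(Mg) = n(e⁻)/2 = 0.1721 mol.
m = n·M = 0.1721 × 24.31 = 4.18 g.

4.18 g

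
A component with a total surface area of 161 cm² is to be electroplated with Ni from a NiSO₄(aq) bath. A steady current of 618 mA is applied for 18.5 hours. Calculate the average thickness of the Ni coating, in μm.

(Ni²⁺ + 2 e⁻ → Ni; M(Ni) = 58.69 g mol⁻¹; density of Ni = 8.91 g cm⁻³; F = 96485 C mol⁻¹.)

Q = I·t = 0.6180 × 66600 = 41160 C; n(e⁻) = 0.4266 mol.
n(Ni) = n(e⁻)/2 = 0.2133 mol, so m = 0.2133 × 58.69 = 12.52 g.
Volume = m/ρ = 12.52 / 8.91 = 1.405 cm³.
Thickness = V/A = 1.405 / 161 = 0.00873 cm = 87.3 μm.

87.3 μm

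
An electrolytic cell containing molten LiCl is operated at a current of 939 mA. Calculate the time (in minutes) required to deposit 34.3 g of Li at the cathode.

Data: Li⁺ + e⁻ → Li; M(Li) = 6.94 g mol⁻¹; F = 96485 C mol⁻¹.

8460 min

n(Li) = m/M = 34.3 / 6.94 = 4.942 mol.
Each Li atom requires 1 electron, so n(e⁻) = 1 × 4.942 = 4.942 mol.
Q = n(e⁻)·F = 4.942 × 96485 = 476900 C.
t = Q/I = 476900 / 0.9390 A = 507800 s = 8460 min.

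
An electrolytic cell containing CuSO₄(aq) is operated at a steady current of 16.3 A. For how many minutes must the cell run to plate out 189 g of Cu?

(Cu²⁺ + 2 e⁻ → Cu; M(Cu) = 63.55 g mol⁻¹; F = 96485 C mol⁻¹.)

n(Cu) = m/M = 189 / 63.55 = 2.974 mol.
Each Cu atom requires 2 electrons, so n(e⁻) = 2 × 2.974 = 5.948 mol.
Q = n(e⁻)·F = 5.948 × 96485 = 573900 C.
t = Q/I = 573900 / 16.30 A = 35210 s = 587 min.

587 min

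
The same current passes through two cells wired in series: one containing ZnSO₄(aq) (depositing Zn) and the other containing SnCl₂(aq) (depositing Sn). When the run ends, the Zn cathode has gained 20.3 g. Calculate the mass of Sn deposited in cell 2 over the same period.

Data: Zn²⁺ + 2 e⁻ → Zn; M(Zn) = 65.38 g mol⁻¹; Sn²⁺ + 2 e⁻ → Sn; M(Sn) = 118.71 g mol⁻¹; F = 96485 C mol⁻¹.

n(Zn) = 20.3 / 65.38 = 0.3105 mol.
Since Zn²⁺ + 2 e⁻ → Zn, n(e⁻) passed = 2 × 0.3105 = 0.6210 mol.
Cells in series carry the same charge, so the same 0.6210 mol of electrons passes through cell 2.
Sn²⁺ + 2 e⁻ → Sn, so n(Sn) = 0.6210 / 2 = 0.3105 mol.
m(Sn) = 0.3105 × 118.71 = 36.9 g.

36.9 g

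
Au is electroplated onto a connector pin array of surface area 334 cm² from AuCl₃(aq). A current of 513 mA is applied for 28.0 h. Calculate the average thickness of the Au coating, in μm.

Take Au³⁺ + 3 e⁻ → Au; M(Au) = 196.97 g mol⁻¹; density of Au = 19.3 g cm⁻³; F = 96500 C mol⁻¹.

54.6 μm

Q = I·t = 0.5130 × 100800 = 51710 C; n(e⁻) = 0.5359 mol.
n(Au) = n(e⁻)/3 = 0.1786 mol, so m = 0.1786 × 196.97 = 35.18 g.
Volume = m/ρ = 35.18 / 19.3 = 1.823 cm³.
Thickness = V/A = 1.823 / 334 = 0.00546 cm = 54.6 μm.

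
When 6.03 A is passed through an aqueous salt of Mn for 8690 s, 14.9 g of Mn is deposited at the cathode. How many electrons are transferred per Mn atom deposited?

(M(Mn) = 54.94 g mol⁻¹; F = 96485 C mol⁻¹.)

Q = I·t = 6.030 A × 8690.0 s = 52400 C, so n(e⁻) = 52400/96485 = 0.5431 mol.
n(Mn) deposited = 14.9 / 54.94 = 0.2712 mol.
Electrons per atom = n(e⁻)/n(Mn) = 0.5431 / 0.2712 = 2.00 ≈ 2, so the ion is Mn²⁺.

2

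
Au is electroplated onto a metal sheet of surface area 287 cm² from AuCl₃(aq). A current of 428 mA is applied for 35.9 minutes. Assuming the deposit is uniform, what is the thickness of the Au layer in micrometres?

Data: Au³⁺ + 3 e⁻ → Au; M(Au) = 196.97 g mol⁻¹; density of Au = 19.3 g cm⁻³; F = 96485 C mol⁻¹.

1.13 μm

Q = I·t = 0.4280 × 2154.0 = 921.9 C; n(e⁻) = 0.009555 mol.
n(Au) = n(e⁻)/3 = 0.003185 mol, so m = 0.003185 × 196.97 = 0.6273 g.
Volume = m/ρ = 0.6273 / 19.3 = 0.03251 cm³.
Thickness = V/A = 0.03251 / 287 = 1.13 × 10⁻⁴ cm = 1.13 μm.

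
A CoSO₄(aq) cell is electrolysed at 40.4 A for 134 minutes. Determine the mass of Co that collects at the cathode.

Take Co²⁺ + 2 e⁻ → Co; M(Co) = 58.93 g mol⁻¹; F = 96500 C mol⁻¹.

Q = I·t = 40.40 A × 8040.0 s = 324800 C.
n(e⁻) = Q/F = 324800 / 96500 = 3.366 mol.
Co²⁺ + 2 e⁻ → Co, so n(Co) = n(e⁻)/2 = 1.683 mol.
m = n·M = 1.683 × 58.93 = 99.2 g.

99.2 g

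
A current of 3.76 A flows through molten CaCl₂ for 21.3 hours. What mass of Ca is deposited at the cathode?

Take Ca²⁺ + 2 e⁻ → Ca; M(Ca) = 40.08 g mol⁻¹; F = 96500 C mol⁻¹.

59.9 g

Q = I·t = 3.760 A × 76680 s = 288300 C.
n(e⁻) = Q/F = 288300 / 96500 = 2.988 mol.
Ca²⁺ + 2 e⁻ → Ca, so n(Ca) = n(e⁻)/2 = 1.494 mol.
m = n·M = 1.494 × 40.08 = 59.9 g.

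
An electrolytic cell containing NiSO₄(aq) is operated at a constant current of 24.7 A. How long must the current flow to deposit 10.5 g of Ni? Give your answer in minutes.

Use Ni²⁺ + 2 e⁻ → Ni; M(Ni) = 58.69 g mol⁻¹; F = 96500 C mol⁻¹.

23.3 min

n(Ni) = m/M = 10.5 / 58.69 = 0.1789 mol.
Each Ni atom requires 2 electrons, so n(e⁻) = 2 × 0.1789 = 0.3578 mol.
Q = n(e⁻)·F = 0.3578 × 96500 = 34530 C.
t = Q/I = 34530 / 24.70 A = 1398 s = 23.3 min.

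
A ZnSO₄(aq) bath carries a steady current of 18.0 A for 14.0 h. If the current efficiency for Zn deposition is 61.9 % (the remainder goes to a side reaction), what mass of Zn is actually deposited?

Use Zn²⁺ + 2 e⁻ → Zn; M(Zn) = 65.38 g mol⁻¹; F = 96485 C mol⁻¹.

Q = I·t = 18.00 × 50400 = 907200 C.
n(e⁻) = 907200/96485 = 9.402 mol; theoretically n(Zn) = 9.402/2 = 4.701 mol, m_theo = 307.4 g.
At 61.9 % efficiency, m_actual = 0.619 × 307.4 = 190 g.

190 g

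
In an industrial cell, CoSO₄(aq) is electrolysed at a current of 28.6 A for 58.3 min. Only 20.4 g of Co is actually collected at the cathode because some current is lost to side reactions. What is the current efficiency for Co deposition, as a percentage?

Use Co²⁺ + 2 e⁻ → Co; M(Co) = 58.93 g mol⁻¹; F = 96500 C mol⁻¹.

Q = I·t = 28.60 × 3498.0 = 100000 C; n(e⁻) = 100000/96500 = 1.037 mol.
Theoretical n(Co) = n(e⁻)/2 = 0.5184 mol, i.e. m_theo = 0.5184 × 58.93 = 30.55 g.
Efficiency = m_actual / m_theo = 20.4 / 30.55 = 66.8 %.

66.8 %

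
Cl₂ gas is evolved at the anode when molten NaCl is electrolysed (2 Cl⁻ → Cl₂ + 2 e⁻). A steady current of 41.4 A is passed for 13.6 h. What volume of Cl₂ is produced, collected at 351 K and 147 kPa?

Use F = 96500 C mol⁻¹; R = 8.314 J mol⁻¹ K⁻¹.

208 L

Q = I·t = 41.40 A × 48960 s = 2027000 C.
n(e⁻) = Q/F = 2027000 / 96500 = 21.00 mol.
2 electrons are transferred per Cl₂ molecule, so n(Cl₂) = 21.00 / 2 = 10.50 mol.
V = nRT/P = (10.50 × 8.314 × 351) / (147 × 10³ Pa) = 0.208 m³ = 208 L.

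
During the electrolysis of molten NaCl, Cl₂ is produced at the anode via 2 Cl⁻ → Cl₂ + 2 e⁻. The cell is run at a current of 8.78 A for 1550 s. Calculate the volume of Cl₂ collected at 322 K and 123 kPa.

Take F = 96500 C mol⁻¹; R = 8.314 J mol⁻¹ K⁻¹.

1.53 L

Q = I·t = 8.780 A × 1550.0 s = 13610 C.
n(e⁻) = Q/F = 13610 / 96500 = 0.1410 mol.
2 electrons are transferred per Cl₂ molecule, so n(Cl₂) = 0.1410 / 2 = 0.07051 mol.
V = nRT/P = (0.07051 × 8.314 × 322) / (123 × 10³ Pa) = 0.00153 m³ = 1.53 L.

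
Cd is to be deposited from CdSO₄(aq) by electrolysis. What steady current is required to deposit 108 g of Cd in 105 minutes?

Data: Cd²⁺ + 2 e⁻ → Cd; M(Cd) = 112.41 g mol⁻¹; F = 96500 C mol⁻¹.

29.4 A

n(Cd) = 108 / 112.41 = 0.9608 mol.
n(e⁻) = 2 × 0.9608 = 1.922 mol.
Q = n(e⁻)·F = 1.922 × 96500 = 185400 C.
I = Q/t = 185400 / 6300.0 s = 29.4 A.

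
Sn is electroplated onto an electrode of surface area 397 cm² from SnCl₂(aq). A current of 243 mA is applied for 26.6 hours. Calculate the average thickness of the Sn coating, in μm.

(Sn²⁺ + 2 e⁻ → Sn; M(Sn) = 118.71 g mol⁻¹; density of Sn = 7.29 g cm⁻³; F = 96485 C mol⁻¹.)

Q = I·t = 0.2430 × 95760 = 23270 C; n(e⁻) = 0.2412 mol.
n(Sn) = n(e⁻)/2 = 0.1206 mol, so m = 0.1206 × 118.71 = 14.31 g.
Volume = m/ρ = 14.31 / 7.29 = 1.964 cm³.
Thickness = V/A = 1.964 / 397 = 0.00495 cm = 49.5 μm.

49.5 μm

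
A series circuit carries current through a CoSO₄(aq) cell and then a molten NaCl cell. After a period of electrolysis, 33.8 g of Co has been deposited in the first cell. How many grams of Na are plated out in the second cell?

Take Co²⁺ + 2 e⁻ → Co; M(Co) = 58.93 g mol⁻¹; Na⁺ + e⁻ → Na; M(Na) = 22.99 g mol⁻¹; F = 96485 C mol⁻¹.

n(Co) = 33.8 / 58.93 = 0.5736 mol.
Since Co²⁺ + 2 e⁻ → Co, n(e⁻) passed = 2 × 0.5736 = 1.147 mol.
Cells in series carry the same charge, so the same 1.147 mol of electrons passes through cell 2.
Na⁺ + e⁻ → Na, so n(Na) = 1.147 / 1 = 1.147 mol.
m(Na) = 1.147 × 22.99 = 26.4 g.

26.4 g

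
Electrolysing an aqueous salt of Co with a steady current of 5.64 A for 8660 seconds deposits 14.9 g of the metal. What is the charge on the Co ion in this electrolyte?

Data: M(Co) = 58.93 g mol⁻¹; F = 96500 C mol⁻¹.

Q = I·t = 5.640 A × 8660.0 s = 48840 C, so n(e⁻) = 48840/96500 = 0.5061 mol.
n(Co) deposited = 14.9 / 58.93 = 0.2528 mol.
Electrons per atom = n(e⁻)/n(Co) = 0.5061 / 0.2528 = 2.00 ≈ 2, so the ion is Co²⁺.

+2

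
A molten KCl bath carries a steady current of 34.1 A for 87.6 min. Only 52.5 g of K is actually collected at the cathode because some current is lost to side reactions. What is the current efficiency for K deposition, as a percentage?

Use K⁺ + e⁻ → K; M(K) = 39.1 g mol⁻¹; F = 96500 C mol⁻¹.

72.3 %

Q = I·t = 34.10 × 5256.0 = 179200 C; n(e⁻) = 179200/96500 = 1.857 mol.
Theoretical n(K) = n(e⁻)/1 = 1.857 mol, i.e. m_theo = 1.857 × 39.1 = 72.62 g.
Efficiency = m_actual / m_theo = 52.5 / 72.62 = 72.3 %.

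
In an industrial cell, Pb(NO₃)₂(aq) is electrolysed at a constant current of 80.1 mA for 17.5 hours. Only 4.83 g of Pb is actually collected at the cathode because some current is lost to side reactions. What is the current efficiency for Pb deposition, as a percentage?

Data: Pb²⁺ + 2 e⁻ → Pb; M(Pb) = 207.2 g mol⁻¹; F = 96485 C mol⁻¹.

89.1 %

Q = I·t = 0.08010 × 63000 = 5046 C; n(e⁻) = 5046/96485 = 0.05230 mol.
Theoretical n(Pb) = n(e⁻)/2 = 0.02615 mol, i.e. m_theo = 0.02615 × 207.2 = 5.418 g.
Efficiency = m_actual / m_theo = 4.83 / 5.418 = 89.1 %.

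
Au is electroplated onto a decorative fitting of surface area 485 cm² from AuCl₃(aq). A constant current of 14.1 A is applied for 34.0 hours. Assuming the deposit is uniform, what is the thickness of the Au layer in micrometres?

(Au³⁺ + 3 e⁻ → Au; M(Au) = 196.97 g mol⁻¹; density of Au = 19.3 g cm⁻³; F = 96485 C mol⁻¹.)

1250 μm

Q = I·t = 14.10 × 122400 = 1726000 C; n(e⁻) = 17.89 mol.
n(Au) = n(e⁻)/3 = 5.962 mol, so m = 5.962 × 196.97 = 1174 g.
Volume = m/ρ = 1174 / 19.3 = 60.85 cm³.
Thickness = V/A = 60.85 / 485 = 0.125 cm = 1250 μm.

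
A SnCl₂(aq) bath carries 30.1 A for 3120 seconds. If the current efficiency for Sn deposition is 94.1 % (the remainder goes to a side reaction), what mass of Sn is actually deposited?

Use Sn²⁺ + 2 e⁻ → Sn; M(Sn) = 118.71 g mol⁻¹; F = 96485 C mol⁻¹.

54.4 g

Q = I·t = 30.10 × 3120.0 = 93910 C.
n(e⁻) = 93910/96485 = 0.9733 mol; theoretically n(Sn) = 0.9733/2 = 0.4867 mol, m_theo = 57.77 g.
At 94.1 % efficiency, m_actual = 0.941 × 57.77 = 54.4 g.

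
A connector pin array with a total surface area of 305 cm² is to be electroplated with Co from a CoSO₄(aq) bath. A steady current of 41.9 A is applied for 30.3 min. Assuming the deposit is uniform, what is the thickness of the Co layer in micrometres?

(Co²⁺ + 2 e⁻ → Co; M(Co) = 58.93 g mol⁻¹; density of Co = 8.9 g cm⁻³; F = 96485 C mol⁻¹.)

Q = I·t = 41.90 × 1818.0 = 76170 C; n(e⁻) = 0.7895 mol.
n(Co) = n(e⁻)/2 = 0.3947 mol, so m = 0.3947 × 58.93 = 23.26 g.
Volume = m/ρ = 23.26 / 8.9 = 2.614 cm³.
Thickness = V/A = 2.614 / 305 = 0.00857 cm = 85.7 μm.

85.7 μm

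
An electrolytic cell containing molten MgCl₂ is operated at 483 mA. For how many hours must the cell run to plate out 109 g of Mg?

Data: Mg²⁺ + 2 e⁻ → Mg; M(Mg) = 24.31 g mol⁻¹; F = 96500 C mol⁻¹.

498 h

n(Mg) = m/M = 109 / 24.31 = 4.484 mol.
Each Mg atom requires 2 electrons, so n(e⁻) = 2 × 4.484 = 8.968 mol.
Q = n(e⁻)·F = 8.968 × 96500 = 865400 C.
t = Q/I = 865400 / 0.4830 A = 1792000 s = 498 h.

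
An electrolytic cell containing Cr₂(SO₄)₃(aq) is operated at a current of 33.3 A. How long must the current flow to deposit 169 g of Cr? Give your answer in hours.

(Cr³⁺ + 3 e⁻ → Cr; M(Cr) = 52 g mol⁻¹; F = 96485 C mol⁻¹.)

7.85 h

n(Cr) = m/M = 169 / 52 = 3.250 mol.
Each Cr atom requires 3 electrons, so n(e⁻) = 3 × 3.250 = 9.750 mol.
Q = n(e⁻)·F = 9.750 × 96485 = 940700 C.
t = Q/I = 940700 / 33.30 A = 28250 s = 7.85 h.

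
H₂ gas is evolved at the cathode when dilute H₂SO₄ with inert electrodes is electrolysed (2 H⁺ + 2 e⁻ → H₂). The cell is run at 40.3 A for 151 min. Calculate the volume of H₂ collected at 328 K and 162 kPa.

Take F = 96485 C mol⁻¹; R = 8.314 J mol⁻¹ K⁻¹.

Q = I·t = 40.30 A × 9060.0 s = 365100 C.
n(e⁻) = Q/F = 365100 / 96485 = 3.784 mol.
2 electrons are transferred per H₂ molecule, so n(H₂) = 3.784 / 2 = 1.892 mol.
V = nRT/P = (1.892 × 8.314 × 328) / (162 × 10³ Pa) = 0.0319 m³ = 31.9 L.

31.9 L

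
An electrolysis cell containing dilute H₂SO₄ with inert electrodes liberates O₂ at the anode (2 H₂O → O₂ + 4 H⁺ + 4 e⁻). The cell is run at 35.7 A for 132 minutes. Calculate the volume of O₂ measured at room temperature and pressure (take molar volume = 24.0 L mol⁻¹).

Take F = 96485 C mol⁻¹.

17.6 L

Q = I·t = 35.70 A × 7920.0 s = 282700 C.
n(e⁻) = Q/F = 282700 / 96485 = 2.930 mol.
4 electrons are transferred per O₂ molecule, so n(O₂) = 2.930 / 4 = 0.7326 mol.
V = n × V_m = 0.7326 × 24.0 = 17.6 L.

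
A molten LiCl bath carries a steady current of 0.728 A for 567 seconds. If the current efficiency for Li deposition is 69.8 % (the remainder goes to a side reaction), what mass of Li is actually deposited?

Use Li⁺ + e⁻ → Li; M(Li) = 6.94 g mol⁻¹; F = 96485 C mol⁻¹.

0.0207 g

Q = I·t = 0.7280 × 567.00 = 412.8 C.
n(e⁻) = 412.8/96485 = 0.004278 mol; theoretically n(Li) = 0.004278/1 = 0.004278 mol, m_theo = 0.02969 g.
At 69.8 % efficiency, m_actual = 0.698 × 0.02969 = 0.0207 g.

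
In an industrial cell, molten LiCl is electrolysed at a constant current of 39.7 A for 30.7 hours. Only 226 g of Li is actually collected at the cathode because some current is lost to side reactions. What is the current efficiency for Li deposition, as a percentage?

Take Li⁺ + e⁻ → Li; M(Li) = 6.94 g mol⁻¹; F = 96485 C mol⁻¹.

71.6 %

Q = I·t = 39.70 × 110520 = 4388000 C; n(e⁻) = 4388000/96485 = 45.47 mol.
Theoretical n(Li) = n(e⁻)/1 = 45.47 mol, i.e. m_theo = 45.47 × 6.94 = 315.6 g.
Efficiency = m_actual / m_theo = 226 / 315.6 = 71.6 %.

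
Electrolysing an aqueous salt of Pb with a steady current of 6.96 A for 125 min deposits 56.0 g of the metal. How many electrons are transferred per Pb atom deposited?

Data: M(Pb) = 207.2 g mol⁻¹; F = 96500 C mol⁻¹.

Q = I·t = 6.960 A × 7500.0 s = 52200 C, so n(e⁻) = 52200/96500 = 0.5409 mol.
n(Pb) deposited = 56.0 / 207.2 = 0.2703 mol.
Electrons per atom = n(e⁻)/n(Pb) = 0.5409 / 0.2703 = 2.00 ≈ 2, so the ion is Pb²⁺.

2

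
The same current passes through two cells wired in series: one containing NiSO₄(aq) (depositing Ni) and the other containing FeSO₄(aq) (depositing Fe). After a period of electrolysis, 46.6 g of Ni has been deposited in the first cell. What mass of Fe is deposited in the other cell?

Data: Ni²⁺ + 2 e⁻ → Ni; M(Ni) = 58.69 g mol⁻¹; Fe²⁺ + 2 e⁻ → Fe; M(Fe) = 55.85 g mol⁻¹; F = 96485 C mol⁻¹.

44.3 g

n(Ni) = 46.6 / 58.69 = 0.7940 mol.
Since Ni²⁺ + 2 e⁻ → Ni, n(e⁻) passed = 2 × 0.7940 = 1.588 mol.
Cells in series carry the same charge, so the same 1.588 mol of electrons passes through cell 2.
Fe²⁺ + 2 e⁻ → Fe, so n(Fe) = 1.588 / 2 = 0.7940 mol.
m(Fe) = 0.7940 × 55.85 = 44.3 g.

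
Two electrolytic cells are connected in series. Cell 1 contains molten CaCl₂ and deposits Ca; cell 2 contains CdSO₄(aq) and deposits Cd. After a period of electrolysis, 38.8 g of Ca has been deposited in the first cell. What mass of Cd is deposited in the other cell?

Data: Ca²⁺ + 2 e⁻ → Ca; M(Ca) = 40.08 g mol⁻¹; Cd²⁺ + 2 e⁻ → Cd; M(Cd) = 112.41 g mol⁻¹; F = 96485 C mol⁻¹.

n(Ca) = 38.8 / 40.08 = 0.9681 mol.
Since Ca²⁺ + 2 e⁻ → Ca, n(e⁻) passed = 2 × 0.9681 = 1.936 mol.
Cells in series carry the same charge, so the same 1.936 mol of electrons passes through cell 2.
Cd²⁺ + 2 e⁻ → Cd, so n(Cd) = 1.936 / 2 = 0.9681 mol.
m(Cd) = 0.9681 × 112.41 = 109 g.

109 g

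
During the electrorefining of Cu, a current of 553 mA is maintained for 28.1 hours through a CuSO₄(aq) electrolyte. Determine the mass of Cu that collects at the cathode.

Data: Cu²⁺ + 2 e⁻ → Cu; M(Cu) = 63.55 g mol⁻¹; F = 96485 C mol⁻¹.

18.4 g

Q = I·t = 0.5530 A × 101160 s = 55940 C.
n(e⁻) = Q/F = 55940 / 96485 = 0.5798 mol.
Cu²⁺ + 2 e⁻ → Cu, so n(Cu) = n(e⁻)/2 = 0.2899 mol.
m = n·M = 0.2899 × 63.55 = 18.4 g.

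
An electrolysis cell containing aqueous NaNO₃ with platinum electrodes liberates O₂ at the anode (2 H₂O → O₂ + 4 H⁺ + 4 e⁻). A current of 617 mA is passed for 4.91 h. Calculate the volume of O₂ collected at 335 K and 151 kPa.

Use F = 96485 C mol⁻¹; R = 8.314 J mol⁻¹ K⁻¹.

0.521 L

Q = I·t = 0.6170 A × 17676 s = 10910 C.
n(e⁻) = Q/F = 10910 / 96485 = 0.1130 mol.
4 electrons are transferred per O₂ molecule, so n(O₂) = 0.1130 / 4 = 0.02826 mol.
V = nRT/P = (0.02826 × 8.314 × 335) / (151 × 10³ Pa) = 5.21 × 10⁻⁴ m³ = 0.521 L.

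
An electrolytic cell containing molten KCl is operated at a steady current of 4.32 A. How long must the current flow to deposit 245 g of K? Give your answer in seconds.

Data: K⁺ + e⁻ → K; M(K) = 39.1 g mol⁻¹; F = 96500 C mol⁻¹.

n(K) = m/M = 245 / 39.1 = 6.266 mol.
Each K atom requires 1 electron, so n(e⁻) = 1 × 6.266 = 6.266 mol.
Q = n(e⁻)·F = 6.266 × 96500 = 604700 C.
t = Q/I = 604700 / 4.320 A = 140000 s.

1.40 × 10⁵ s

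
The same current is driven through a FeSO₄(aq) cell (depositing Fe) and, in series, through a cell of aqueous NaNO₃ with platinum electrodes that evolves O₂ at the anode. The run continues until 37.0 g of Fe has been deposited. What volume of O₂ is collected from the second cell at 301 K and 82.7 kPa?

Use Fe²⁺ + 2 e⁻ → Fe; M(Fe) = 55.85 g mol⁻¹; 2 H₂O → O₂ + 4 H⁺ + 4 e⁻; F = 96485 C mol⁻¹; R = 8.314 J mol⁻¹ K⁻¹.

n(Fe) = 37.0 / 55.85 = 0.6625 mol, so n(e⁻) = 2 × 0.6625 = 1.325 mol.
The cells are in series, so the same 1.325 mol of electrons passes through the second cell.
2 H₂O → O₂ + 4 H⁺ + 4 e⁻ — 4 mol e⁻ per mol O₂, so n(O₂) = 1.325/4 = 0.3312 mol.
V = nRT/P = (0.3312 × 8.314 × 301) / (82.7 × 10³) = 0.0100 m³ = 10.0 L.

10.0 L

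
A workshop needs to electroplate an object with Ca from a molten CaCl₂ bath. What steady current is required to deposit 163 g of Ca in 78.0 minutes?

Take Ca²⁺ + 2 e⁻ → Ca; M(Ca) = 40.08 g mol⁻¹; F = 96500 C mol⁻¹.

n(Ca) = 163 / 40.08 = 4.067 mol.
n(e⁻) = 2 × 4.067 = 8.134 mol.
Q = n(e⁻)·F = 8.134 × 96500 = 784900 C.
I = Q/t = 784900 / 4680.0 s = 168 A.

168 A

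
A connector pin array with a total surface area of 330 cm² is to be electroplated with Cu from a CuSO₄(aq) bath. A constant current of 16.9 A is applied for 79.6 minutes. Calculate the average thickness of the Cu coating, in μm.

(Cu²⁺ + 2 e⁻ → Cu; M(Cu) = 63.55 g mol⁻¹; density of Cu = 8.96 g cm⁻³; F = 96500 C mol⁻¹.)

89.9 μm

Q = I·t = 16.90 × 4776.0 = 80710 C; n(e⁻) = 0.8364 mol.
n(Cu) = n(e⁻)/2 = 0.4182 mol, so m = 0.4182 × 63.55 = 26.58 g.
Volume = m/ρ = 26.58 / 8.96 = 2.966 cm³.
Thickness = V/A = 2.966 / 330 = 0.00899 cm = 89.9 μm.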